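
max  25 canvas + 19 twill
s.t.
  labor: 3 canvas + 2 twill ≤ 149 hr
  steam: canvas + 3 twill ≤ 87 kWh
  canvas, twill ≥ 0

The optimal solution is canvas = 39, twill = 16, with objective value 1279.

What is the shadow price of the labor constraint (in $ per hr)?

8

At the optimum: labor uses 149 of 149 (binding); steam uses 87 of 87 (binding).
Dual feasibility on the basic columns requires 3·y_labor + 1·y_steam = 25, 2·y_labor + 3·y_steam = 19.
This yields shadow prices y_labor = 8, y_steam = 1.
Shadow price of labor = 8.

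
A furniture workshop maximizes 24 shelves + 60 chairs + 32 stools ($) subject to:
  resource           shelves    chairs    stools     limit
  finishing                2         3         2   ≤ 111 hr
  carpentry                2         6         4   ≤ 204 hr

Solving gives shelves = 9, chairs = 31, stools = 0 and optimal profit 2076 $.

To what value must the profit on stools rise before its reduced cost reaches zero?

Both finishing and carpentry are binding at x*.
From A_Bᵀ y = c: 2·y_finishing + 2·y_carpentry = 24; 3·y_finishing + 6·y_carpentry = 60.
Solving: y_finishing = 4, y_carpentry = 8.
stools enters the basis when its profit ≥ yᵀa₃ = 4·2 + 8·4 = 40.

40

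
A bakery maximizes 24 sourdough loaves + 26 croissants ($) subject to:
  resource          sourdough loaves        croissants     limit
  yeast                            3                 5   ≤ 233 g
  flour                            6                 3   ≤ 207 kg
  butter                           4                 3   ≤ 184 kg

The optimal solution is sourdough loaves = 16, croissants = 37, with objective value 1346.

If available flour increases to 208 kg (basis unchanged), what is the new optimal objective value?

Binding: yeast and flour. Non-binding: butter (9 unused).
Slack constraints have shadow price 0 (complementary slackness).
The binding rows give the dual system: 3·y_yeast + 6·y_flour = 24 and 5·y_yeast + 3·y_flour = 26.
This yields shadow prices y_yeast = 4, y_flour = 2.
Δz = y_flour·Δb = 2 × (1) = 2, so new z* = 1346 + 2 = 1348.

1348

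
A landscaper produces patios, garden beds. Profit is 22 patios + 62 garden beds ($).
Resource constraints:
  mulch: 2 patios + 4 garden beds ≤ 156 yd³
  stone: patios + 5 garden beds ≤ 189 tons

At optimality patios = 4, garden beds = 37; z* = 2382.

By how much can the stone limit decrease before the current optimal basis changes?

Binding constraints: mulch, stone. The basis is B = [[2,4],[1,5]] with det 6.
Per unit decrease in stone, x* moves by d = (0.6667, -0.3333).
The basis stays optimal until garden beds reaches 0; allowable decrease = 111 tons.

111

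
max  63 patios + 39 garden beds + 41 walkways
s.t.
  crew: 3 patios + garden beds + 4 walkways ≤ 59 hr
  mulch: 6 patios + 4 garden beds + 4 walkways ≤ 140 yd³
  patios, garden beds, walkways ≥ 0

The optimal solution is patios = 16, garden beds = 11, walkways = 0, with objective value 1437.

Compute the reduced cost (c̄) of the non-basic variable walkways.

-7

Both crew and mulch are binding at x*.
Dual feasibility on the basic columns requires 3·y_crew + 6·y_mulch = 63, 1·y_crew + 4·y_mulch = 39.
→ y_crew = 3 and y_mulch = 9.
Reduced cost of walkways: c₃ − yᵀa₃ = 41 − (3·4 + 9·4) = 41 − 48 = -7.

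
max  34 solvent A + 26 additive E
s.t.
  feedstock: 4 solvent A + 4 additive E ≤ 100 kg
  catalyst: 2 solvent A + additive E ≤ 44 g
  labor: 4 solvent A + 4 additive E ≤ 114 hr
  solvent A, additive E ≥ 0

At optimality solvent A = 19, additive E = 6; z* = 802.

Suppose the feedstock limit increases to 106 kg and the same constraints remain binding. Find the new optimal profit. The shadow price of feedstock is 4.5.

829

Δb = 6, so new z* = 802 + (4.5)·(6) = 802 + 27 = 829.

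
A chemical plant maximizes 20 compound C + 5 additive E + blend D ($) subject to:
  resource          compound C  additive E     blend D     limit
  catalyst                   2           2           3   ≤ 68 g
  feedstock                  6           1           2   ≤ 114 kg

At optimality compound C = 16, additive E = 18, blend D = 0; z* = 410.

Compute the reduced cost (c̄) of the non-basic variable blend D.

-8

Check each constraint at x*: catalyst 68/68 (tight); feedstock 114/114 (tight).
Dual feasibility on the basic columns requires 2·y_catalyst + 6·y_feedstock = 20, 2·y_catalyst + 1·y_feedstock = 5.
This yields shadow prices y_catalyst = 1, y_feedstock = 3.
Reduced cost of blend D: c₃ − yᵀa₃ = 1 − (1·3 + 3·2) = 1 − 9 = -8.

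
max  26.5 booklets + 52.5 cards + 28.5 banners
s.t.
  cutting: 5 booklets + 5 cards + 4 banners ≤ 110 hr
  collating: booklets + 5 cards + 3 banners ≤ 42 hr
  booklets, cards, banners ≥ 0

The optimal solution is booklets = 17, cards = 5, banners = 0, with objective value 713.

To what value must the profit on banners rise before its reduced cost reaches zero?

35.5

Check each constraint at x*: cutting 110/110 (tight); collating 42/42 (tight).
Dual feasibility on the basic columns requires 5·y_cutting + 1·y_collating = 26.5, 5·y_cutting + 5·y_collating = 52.5.
Solving: y_cutting = 4, y_collating = 6.5.
banners enters the basis when its profit ≥ yᵀa₃ = 4·4 + 6.5·3 = 35.5.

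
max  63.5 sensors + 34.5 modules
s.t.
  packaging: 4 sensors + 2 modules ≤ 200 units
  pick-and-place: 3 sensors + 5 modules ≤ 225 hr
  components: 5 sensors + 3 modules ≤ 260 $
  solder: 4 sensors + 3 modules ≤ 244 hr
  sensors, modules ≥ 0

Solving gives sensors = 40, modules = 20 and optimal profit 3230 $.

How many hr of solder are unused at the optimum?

24

solder used = 4·40 + 3·20 = 220; slack = 244 − 220 = 24.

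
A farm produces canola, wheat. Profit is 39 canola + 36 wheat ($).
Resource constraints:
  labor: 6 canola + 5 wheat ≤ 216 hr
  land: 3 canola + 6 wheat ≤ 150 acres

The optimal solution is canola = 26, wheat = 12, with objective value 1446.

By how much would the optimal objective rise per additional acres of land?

1

Check each constraint at x*: labor 216/216 (tight); land 150/150 (tight).
The binding rows give the dual system: 6·y_labor + 3·y_land = 39 and 5·y_labor + 6·y_land = 36.
Solving: y_labor = 6, y_land = 1.
Shadow price of land = 1.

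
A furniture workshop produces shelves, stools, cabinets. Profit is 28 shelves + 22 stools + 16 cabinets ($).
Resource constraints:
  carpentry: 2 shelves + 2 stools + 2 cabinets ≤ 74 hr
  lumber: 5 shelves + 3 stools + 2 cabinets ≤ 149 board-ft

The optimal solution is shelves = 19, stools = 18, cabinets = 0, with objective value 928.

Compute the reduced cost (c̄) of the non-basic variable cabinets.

Both carpentry and lumber are binding at x*.
The binding rows give the dual system: 2·y_carpentry + 5·y_lumber = 28 and 2·y_carpentry + 3·y_lumber = 22.
→ y_carpentry = 6.5 and y_lumber = 3.
Reduced cost of cabinets: c₃ − yᵀa₃ = 16 − (6.5·2 + 3·2) = 16 − 19 = -3.

-3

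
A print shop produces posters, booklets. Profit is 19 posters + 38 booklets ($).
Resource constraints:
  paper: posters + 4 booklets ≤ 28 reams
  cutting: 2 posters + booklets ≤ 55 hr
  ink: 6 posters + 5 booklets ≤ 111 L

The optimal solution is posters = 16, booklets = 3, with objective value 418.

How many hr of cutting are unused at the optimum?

20

cutting used = 2·16 + 1·3 = 35; slack = 55 − 35 = 20.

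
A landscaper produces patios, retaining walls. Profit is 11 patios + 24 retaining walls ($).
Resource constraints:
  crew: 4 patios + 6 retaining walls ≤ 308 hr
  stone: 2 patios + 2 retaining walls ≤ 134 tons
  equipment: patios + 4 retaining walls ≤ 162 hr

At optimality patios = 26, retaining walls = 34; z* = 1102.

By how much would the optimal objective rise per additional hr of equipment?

At the optimum: crew uses 308 of 308 (binding); stone uses 120 of 134 (slack = 14); equipment uses 162 of 162 (binding).
By complementary slackness, y = 0 for the non-binding constraint.
Dual feasibility on the basic columns requires 4·y_crew + 1·y_equipment = 11, 6·y_crew + 4·y_equipment = 24.
This yields shadow prices y_crew = 2, y_equipment = 3.
Shadow price of equipment = 3.

3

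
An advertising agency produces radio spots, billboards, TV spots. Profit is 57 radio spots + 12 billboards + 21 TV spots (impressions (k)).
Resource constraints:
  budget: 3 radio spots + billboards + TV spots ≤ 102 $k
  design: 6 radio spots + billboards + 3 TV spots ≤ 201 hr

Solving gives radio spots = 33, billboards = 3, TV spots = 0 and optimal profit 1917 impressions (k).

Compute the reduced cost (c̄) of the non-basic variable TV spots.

-5

Both budget and design are binding at x*.
From A_Bᵀ y = c: 3·y_budget + 6·y_design = 57; 1·y_budget + 1·y_design = 12.
Solving: y_budget = 5, y_design = 7.
Reduced cost of TV spots: c₃ − yᵀa₃ = 21 − (5·1 + 7·3) = 21 − 26 = -5.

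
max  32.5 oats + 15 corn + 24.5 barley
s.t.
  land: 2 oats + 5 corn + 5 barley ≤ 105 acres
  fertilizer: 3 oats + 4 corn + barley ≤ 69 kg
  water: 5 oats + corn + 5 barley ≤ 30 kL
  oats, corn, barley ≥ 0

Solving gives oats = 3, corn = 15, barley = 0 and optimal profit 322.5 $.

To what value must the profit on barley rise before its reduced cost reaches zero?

Binding: fertilizer and water. Non-binding: land (24 unused).
By complementary slackness, y = 0 for the non-binding constraint.
Dual feasibility on the basic columns requires 3·y_fertilizer + 5·y_water = 32.5, 4·y_fertilizer + 1·y_water = 15.
Solving: y_fertilizer = 2.5, y_water = 5.
barley enters the basis when its profit ≥ yᵀa₃ = 2.5·1 + 5·5 = 27.5.

27.5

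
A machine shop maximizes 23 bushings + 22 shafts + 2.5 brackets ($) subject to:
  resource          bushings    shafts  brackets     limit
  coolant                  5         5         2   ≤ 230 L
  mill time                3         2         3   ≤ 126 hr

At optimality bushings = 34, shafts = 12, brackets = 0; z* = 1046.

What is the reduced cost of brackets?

-8.5

Both coolant and mill time are binding at x*.
Dual feasibility on the basic columns requires 5·y_coolant + 3·y_mill time = 23, 5·y_coolant + 2·y_mill time = 22.
→ y_coolant = 4 and y_mill time = 1.
Reduced cost of brackets: c₃ − yᵀa₃ = 2.5 − (4·2 + 1·3) = 2.5 − 11 = -8.5.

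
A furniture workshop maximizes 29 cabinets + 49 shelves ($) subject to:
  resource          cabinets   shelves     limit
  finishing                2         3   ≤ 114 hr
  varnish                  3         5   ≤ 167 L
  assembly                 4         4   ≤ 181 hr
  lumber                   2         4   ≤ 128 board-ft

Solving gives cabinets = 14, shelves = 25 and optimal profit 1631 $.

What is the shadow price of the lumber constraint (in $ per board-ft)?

1

Check each constraint at x*: finishing 103/114 (slack 11); varnish 167/167 (tight); assembly 156/181 (slack 25); lumber 128/128 (tight).
Slack constraints have shadow price 0 (complementary slackness).
From A_Bᵀ y = c: 3·y_varnish + 2·y_lumber = 29; 5·y_varnish + 4·y_lumber = 49.
→ y_varnish = 9 and y_lumber = 1.
Shadow price of lumber = 1.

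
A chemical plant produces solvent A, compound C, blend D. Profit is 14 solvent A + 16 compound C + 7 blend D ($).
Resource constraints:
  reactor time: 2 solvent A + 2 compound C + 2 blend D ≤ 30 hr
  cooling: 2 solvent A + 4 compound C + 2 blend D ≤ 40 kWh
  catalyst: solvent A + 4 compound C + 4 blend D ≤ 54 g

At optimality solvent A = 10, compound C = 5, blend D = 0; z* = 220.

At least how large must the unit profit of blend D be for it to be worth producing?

14

Binding: reactor time and cooling. Non-binding: catalyst (24 unused).
Since catalyst is not tight, its dual is 0.
From A_Bᵀ y = c: 2·y_reactor time + 2·y_cooling = 14; 2·y_reactor time + 4·y_cooling = 16.
This yields shadow prices y_reactor time = 6, y_cooling = 1.
blend D enters the basis when its profit ≥ yᵀa₃ = 6·2 + 1·2 = 14.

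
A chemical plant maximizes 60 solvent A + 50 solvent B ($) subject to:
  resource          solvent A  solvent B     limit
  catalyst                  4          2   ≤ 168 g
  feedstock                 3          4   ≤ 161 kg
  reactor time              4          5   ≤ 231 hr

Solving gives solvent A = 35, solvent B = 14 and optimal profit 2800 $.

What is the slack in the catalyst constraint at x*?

0

catalyst used = 4·35 + 2·14 = 168; slack = 168 − 168 = 0.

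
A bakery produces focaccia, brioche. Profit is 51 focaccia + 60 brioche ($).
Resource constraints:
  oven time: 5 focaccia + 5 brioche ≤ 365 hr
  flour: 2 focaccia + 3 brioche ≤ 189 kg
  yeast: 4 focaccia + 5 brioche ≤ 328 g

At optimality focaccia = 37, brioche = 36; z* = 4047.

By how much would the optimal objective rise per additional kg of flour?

0

At the optimum: oven time uses 365 of 365 (binding); flour uses 182 of 189 (slack = 7); yeast uses 328 of 328 (binding).
Since flour is not tight, its dual is 0.
The binding rows give the dual system: 5·y_oven time + 4·y_yeast = 51 and 5·y_oven time + 5·y_yeast = 60.
This yields shadow prices y_oven time = 3, y_yeast = 9.
Shadow price of flour = 0.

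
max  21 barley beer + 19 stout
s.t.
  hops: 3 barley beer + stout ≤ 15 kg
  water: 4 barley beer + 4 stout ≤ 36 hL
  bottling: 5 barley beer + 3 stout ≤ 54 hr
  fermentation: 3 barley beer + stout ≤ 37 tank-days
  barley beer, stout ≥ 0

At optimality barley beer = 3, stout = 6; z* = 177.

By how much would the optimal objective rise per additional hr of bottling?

0

Binding: hops and water. Non-binding: bottling (21 unused), fermentation (22 unused).
By complementary slackness, y = 0 for the non-binding constraints.
From A_Bᵀ y = c: 3·y_hops + 4·y_water = 21; 1·y_hops + 4·y_water = 19.
→ y_hops = 1 and y_water = 4.5.
Shadow price of bottling = 0.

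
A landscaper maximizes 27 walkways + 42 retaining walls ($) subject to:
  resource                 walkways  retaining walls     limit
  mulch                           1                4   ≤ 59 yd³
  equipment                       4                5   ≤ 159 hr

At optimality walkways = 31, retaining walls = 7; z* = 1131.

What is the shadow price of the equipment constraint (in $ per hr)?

Both mulch and equipment are binding at x*.
Dual feasibility on the basic columns requires 1·y_mulch + 4·y_equipment = 27, 4·y_mulch + 5·y_equipment = 42.
→ y_mulch = 3 and y_equipment = 6.
Shadow price of equipment = 6.

6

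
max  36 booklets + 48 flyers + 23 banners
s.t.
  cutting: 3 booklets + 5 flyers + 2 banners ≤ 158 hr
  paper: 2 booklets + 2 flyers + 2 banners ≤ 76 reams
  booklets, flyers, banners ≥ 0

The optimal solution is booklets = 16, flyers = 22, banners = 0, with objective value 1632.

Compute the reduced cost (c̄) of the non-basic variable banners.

-7

Check each constraint at x*: cutting 158/158 (tight); paper 76/76 (tight).
From A_Bᵀ y = c: 3·y_cutting + 2·y_paper = 36; 5·y_cutting + 2·y_paper = 48.
Solving: y_cutting = 6, y_paper = 9.
Reduced cost of banners: c₃ − yᵀa₃ = 23 − (6·2 + 9·2) = 23 − 30 = -7.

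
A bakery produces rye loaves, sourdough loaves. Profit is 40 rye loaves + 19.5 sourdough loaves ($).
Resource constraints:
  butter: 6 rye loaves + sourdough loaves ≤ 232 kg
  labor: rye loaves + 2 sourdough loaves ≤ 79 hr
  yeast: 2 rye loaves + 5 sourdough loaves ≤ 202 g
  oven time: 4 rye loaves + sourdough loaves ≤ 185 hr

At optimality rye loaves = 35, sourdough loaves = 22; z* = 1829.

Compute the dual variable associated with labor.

At the optimum: butter uses 232 of 232 (binding); labor uses 79 of 79 (binding); yeast uses 180 of 202 (slack = 22); oven time uses 162 of 185 (slack = 23).
Slack constraints have shadow price 0 (complementary slackness).
The binding rows give the dual system: 6·y_butter + 1·y_labor = 40 and 1·y_butter + 2·y_labor = 19.5.
→ y_butter = 5.5 and y_labor = 7.
Shadow price of labor = 7.

7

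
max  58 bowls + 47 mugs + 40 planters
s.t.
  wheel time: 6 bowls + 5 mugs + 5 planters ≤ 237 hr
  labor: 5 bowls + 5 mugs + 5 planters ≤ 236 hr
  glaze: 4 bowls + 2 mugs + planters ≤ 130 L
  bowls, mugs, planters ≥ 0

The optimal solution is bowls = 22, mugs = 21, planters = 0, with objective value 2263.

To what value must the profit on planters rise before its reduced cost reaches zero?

46

Binding: wheel time and glaze. Non-binding: labor (21 unused).
Slack constraints have shadow price 0 (complementary slackness).
The binding rows give the dual system: 6·y_wheel time + 4·y_glaze = 58 and 5·y_wheel time + 2·y_glaze = 47.
Solving: y_wheel time = 9, y_glaze = 1.
planters enters the basis when its profit ≥ yᵀa₃ = 9·5 + 1·1 = 46.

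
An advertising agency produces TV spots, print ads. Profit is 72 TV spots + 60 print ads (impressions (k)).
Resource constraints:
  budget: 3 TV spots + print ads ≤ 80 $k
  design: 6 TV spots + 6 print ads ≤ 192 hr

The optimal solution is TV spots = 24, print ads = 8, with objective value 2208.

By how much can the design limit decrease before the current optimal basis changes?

Binding constraints: budget, design. The basis is B = [[3,1],[6,6]] with det 12.
Per unit decrease in design, x* moves by d = (0.0833, -0.25).
The basis stays optimal until print ads reaches 0; allowable decrease = 32 hr.

32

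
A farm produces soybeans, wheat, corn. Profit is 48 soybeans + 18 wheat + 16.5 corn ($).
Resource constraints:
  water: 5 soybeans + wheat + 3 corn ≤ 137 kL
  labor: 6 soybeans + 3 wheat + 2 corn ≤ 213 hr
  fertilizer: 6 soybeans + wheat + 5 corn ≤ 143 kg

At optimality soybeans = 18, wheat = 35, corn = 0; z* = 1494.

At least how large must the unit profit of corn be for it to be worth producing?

25

At the optimum: water uses 125 of 137 (slack = 12); labor uses 213 of 213 (binding); fertilizer uses 143 of 143 (binding).
Since water is not tight, its dual is 0.
Dual feasibility on the basic columns requires 6·y_labor + 6·y_fertilizer = 48, 3·y_labor + 1·y_fertilizer = 18.
This yields shadow prices y_labor = 5, y_fertilizer = 3.
corn enters the basis when its profit ≥ yᵀa₃ = 5·2 + 3·5 = 25.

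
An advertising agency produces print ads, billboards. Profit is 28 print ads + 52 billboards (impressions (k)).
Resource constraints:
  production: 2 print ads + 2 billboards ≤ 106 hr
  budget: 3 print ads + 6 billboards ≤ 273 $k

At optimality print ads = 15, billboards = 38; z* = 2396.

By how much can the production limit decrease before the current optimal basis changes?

15

Binding constraints: production, budget. The basis is B = [[2,2],[3,6]] with det 6.
Per unit decrease in production, x* moves by d = (-1, 0.5).
The basis stays optimal until print ads reaches 0; allowable decrease = 15 hr.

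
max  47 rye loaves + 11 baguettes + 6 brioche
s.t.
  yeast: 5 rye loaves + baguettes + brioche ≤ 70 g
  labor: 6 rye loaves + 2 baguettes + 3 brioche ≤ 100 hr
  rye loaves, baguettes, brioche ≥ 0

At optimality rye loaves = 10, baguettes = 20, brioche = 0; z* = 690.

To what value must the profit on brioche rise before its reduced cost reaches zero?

Check each constraint at x*: yeast 70/70 (tight); labor 100/100 (tight).
Dual feasibility on the basic columns requires 5·y_yeast + 6·y_labor = 47, 1·y_yeast + 2·y_labor = 11.
This yields shadow prices y_yeast = 7, y_labor = 2.
brioche enters the basis when its profit ≥ yᵀa₃ = 7·1 + 2·3 = 13.

13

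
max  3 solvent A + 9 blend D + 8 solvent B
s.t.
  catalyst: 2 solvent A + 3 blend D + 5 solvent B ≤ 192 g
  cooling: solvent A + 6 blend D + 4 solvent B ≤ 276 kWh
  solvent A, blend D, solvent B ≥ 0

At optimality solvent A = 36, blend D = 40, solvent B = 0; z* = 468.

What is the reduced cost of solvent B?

-1

At the optimum: catalyst uses 192 of 192 (binding); cooling uses 276 of 276 (binding).
From A_Bᵀ y = c: 2·y_catalyst + 1·y_cooling = 3; 3·y_catalyst + 6·y_cooling = 9.
→ y_catalyst = 1 and y_cooling = 1.
Reduced cost of solvent B: c₃ − yᵀa₃ = 8 − (1·5 + 1·4) = 8 − 9 = -1.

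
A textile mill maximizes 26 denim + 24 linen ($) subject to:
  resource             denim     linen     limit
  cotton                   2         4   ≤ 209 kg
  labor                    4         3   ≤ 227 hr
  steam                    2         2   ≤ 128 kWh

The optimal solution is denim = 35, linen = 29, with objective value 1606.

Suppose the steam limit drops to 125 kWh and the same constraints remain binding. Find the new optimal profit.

Binding: labor and steam. Non-binding: cotton (23 unused).
Since cotton is not tight, its dual is 0.
The binding rows give the dual system: 4·y_labor + 2·y_steam = 26 and 3·y_labor + 2·y_steam = 24.
This yields shadow prices y_labor = 2, y_steam = 9.
Δz = y_steam·Δb = 9 × (-3) = -27, so new z* = 1606 − 27 = 1579.

1579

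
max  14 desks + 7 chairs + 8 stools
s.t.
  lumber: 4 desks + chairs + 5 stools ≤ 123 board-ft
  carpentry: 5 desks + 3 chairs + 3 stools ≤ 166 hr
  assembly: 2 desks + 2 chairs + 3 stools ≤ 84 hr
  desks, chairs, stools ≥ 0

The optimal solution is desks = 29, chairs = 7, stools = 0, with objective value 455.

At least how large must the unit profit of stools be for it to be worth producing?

Check each constraint at x*: lumber 123/123 (tight); carpentry 166/166 (tight); assembly 72/84 (slack 12).
Since assembly is not tight, its dual is 0.
From A_Bᵀ y = c: 4·y_lumber + 5·y_carpentry = 14; 1·y_lumber + 3·y_carpentry = 7.
This yields shadow prices y_lumber = 1, y_carpentry = 2.
stools enters the basis when its profit ≥ yᵀa₃ = 1·5 + 2·3 = 11.

11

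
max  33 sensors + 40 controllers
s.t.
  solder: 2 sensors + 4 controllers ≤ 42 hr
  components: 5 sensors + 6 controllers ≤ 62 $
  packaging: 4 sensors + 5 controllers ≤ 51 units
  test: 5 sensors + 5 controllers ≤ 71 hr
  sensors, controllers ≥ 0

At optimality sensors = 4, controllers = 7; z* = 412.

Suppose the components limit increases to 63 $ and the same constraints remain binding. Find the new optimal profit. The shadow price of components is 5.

417

Δb = 1, so new z* = 412 + (5)·(1) = 412 + 5 = 417.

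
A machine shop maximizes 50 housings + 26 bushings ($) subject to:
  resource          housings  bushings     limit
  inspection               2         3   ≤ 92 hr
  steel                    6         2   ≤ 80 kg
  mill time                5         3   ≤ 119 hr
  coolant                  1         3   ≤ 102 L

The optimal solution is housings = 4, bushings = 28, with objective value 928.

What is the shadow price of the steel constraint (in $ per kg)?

At the optimum: inspection uses 92 of 92 (binding); steel uses 80 of 80 (binding); mill time uses 104 of 119 (slack = 15); coolant uses 88 of 102 (slack = 14).
Since mill time, coolant are not tight, their duals are 0.
Dual feasibility on the basic columns requires 2·y_inspection + 6·y_steel = 50, 3·y_inspection + 2·y_steel = 26.
Solving: y_inspection = 4, y_steel = 7.
Shadow price of steel = 7.

7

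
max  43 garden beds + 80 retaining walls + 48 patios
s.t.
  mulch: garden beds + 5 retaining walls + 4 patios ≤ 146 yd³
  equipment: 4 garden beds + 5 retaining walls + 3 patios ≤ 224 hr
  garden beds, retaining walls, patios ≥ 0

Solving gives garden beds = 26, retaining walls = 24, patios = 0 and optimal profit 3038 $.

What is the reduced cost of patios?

-7

At the optimum: mulch uses 146 of 146 (binding); equipment uses 224 of 224 (binding).
The binding rows give the dual system: 1·y_mulch + 4·y_equipment = 43 and 5·y_mulch + 5·y_equipment = 80.
Solving: y_mulch = 7, y_equipment = 9.
Reduced cost of patios: c₃ − yᵀa₃ = 48 − (7·4 + 9·3) = 48 − 55 = -7.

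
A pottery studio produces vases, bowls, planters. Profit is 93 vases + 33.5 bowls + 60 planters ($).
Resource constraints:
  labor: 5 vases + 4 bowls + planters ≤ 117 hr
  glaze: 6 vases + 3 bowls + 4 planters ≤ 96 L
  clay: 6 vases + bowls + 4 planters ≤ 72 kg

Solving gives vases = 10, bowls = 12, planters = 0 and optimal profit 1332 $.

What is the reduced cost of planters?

-2

At the optimum: labor uses 98 of 117 (slack = 19); glaze uses 96 of 96 (binding); clay uses 72 of 72 (binding).
Since labor is not tight, its dual is 0.
From A_Bᵀ y = c: 6·y_glaze + 6·y_clay = 93; 3·y_glaze + 1·y_clay = 33.5.
This yields shadow prices y_glaze = 9, y_clay = 6.5.
Reduced cost of planters: c₃ − yᵀa₃ = 60 − (9·4 + 6.5·4) = 60 − 62 = -2.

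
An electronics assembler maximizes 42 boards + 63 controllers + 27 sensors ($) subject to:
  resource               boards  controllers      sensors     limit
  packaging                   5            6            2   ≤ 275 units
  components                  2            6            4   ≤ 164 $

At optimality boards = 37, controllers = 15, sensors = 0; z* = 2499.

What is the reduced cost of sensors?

-1

Check each constraint at x*: packaging 275/275 (tight); components 164/164 (tight).
Dual feasibility on the basic columns requires 5·y_packaging + 2·y_components = 42, 6·y_packaging + 6·y_components = 63.
This yields shadow prices y_packaging = 7, y_components = 3.5.
Reduced cost of sensors: c₃ − yᵀa₃ = 27 − (7·2 + 3.5·4) = 27 − 28 = -1.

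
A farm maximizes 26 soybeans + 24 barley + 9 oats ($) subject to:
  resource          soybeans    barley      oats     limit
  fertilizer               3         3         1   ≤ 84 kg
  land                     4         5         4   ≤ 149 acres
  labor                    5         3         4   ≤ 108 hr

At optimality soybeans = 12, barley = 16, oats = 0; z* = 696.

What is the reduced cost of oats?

-2

Check each constraint at x*: fertilizer 84/84 (tight); land 128/149 (slack 21); labor 108/108 (tight).
Slack constraints have shadow price 0 (complementary slackness).
From A_Bᵀ y = c: 3·y_fertilizer + 5·y_labor = 26; 3·y_fertilizer + 3·y_labor = 24.
→ y_fertilizer = 7 and y_labor = 1.
Reduced cost of oats: c₃ − yᵀa₃ = 9 − (7·1 + 1·4) = 9 − 11 = -2.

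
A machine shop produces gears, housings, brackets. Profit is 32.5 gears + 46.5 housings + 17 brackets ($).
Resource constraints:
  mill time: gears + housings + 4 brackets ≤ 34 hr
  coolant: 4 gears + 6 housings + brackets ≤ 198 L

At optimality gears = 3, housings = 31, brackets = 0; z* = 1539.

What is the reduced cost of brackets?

Check each constraint at x*: mill time 34/34 (tight); coolant 198/198 (tight).
The binding rows give the dual system: 1·y_mill time + 4·y_coolant = 32.5 and 1·y_mill time + 6·y_coolant = 46.5.
This yields shadow prices y_mill time = 4.5, y_coolant = 7.
Reduced cost of brackets: c₃ − yᵀa₃ = 17 − (4.5·4 + 7·1) = 17 − 25 = -8.

-8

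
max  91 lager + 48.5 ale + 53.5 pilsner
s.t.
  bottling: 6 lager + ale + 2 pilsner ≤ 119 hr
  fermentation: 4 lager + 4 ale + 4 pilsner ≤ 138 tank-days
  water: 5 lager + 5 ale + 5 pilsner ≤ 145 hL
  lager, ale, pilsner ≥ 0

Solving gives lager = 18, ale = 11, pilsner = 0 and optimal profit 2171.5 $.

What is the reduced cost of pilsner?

Binding: bottling and water. Non-binding: fermentation (22 unused).
Since fermentation is not tight, its dual is 0.
The binding rows give the dual system: 6·y_bottling + 5·y_water = 91 and 1·y_bottling + 5·y_water = 48.5.
Solving: y_bottling = 8.5, y_water = 8.
Reduced cost of pilsner: c₃ − yᵀa₃ = 53.5 − (8.5·2 + 8·5) = 53.5 − 57 = -3.5.

-3.5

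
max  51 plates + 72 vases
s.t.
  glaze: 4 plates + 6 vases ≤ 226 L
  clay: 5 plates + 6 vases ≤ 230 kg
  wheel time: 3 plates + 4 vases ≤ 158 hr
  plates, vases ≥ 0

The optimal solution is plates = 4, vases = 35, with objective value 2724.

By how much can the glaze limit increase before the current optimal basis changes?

4

Binding constraints: glaze, clay. The basis is B = [[4,6],[5,6]] with det -6.
Per unit increase in glaze, x* moves by d = (-1, 0.8333).
The basis stays optimal until plates reaches 0; allowable increase = 4 L.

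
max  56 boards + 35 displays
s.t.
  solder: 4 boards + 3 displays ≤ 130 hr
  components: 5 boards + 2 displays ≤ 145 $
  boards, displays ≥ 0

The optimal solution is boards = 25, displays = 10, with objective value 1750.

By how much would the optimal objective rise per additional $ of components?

4

At the optimum: solder uses 130 of 130 (binding); components uses 145 of 145 (binding).
Dual feasibility on the basic columns requires 4·y_solder + 5·y_components = 56, 3·y_solder + 2·y_components = 35.
Solving: y_solder = 9, y_components = 4.
Shadow price of components = 4.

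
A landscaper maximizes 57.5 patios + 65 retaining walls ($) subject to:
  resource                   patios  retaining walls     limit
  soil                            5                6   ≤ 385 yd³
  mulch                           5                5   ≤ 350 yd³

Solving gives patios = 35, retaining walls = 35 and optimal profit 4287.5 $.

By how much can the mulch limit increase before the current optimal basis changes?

Binding constraints: soil, mulch. The basis is B = [[5,6],[5,5]] with det -5.
Per unit increase in mulch, x* moves by d = (1.2, -1).
The basis stays optimal until retaining walls reaches 0; allowable increase = 35 yd³.

35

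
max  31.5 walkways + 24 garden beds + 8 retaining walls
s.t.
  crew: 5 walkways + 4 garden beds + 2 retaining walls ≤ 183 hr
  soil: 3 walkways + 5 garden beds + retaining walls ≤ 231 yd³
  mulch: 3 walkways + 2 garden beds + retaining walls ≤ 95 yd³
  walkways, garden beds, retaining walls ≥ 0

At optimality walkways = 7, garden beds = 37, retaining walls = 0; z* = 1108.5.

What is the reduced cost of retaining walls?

-4

Binding: crew and mulch. Non-binding: soil (25 unused).
Slack constraints have shadow price 0 (complementary slackness).
The binding rows give the dual system: 5·y_crew + 3·y_mulch = 31.5 and 4·y_crew + 2·y_mulch = 24.
→ y_crew = 4.5 and y_mulch = 3.
Reduced cost of retaining walls: c₃ − yᵀa₃ = 8 − (4.5·2 + 3·1) = 8 − 12 = -4.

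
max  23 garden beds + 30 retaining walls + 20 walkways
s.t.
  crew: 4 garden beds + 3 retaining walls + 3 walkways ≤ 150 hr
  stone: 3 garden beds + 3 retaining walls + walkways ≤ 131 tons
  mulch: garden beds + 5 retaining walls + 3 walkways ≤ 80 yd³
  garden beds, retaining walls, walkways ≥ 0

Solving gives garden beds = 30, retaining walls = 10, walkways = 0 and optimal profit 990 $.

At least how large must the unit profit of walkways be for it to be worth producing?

24

At the optimum: crew uses 150 of 150 (binding); stone uses 120 of 131 (slack = 11); mulch uses 80 of 80 (binding).
Since stone is not tight, its dual is 0.
From A_Bᵀ y = c: 4·y_crew + 1·y_mulch = 23; 3·y_crew + 5·y_mulch = 30.
This yields shadow prices y_crew = 5, y_mulch = 3.
walkways enters the basis when its profit ≥ yᵀa₃ = 5·3 + 3·3 = 24.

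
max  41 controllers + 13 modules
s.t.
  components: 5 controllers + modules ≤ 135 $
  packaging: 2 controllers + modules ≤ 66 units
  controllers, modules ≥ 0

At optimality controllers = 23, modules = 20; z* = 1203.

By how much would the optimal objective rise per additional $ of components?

5

Check each constraint at x*: components 135/135 (tight); packaging 66/66 (tight).
The binding rows give the dual system: 5·y_components + 2·y_packaging = 41 and 1·y_components + 1·y_packaging = 13.
→ y_components = 5 and y_packaging = 8.
Shadow price of components = 5.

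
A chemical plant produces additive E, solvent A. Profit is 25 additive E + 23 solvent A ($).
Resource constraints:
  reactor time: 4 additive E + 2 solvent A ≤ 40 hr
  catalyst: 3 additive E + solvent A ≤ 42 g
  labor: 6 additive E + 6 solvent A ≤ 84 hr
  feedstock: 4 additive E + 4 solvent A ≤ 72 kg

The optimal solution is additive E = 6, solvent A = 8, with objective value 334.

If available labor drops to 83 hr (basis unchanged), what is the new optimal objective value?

330.5

Binding: reactor time and labor. Non-binding: catalyst (16 unused), feedstock (16 unused).
Slack constraints have shadow price 0 (complementary slackness).
From A_Bᵀ y = c: 4·y_reactor time + 6·y_labor = 25; 2·y_reactor time + 6·y_labor = 23.
Solving: y_reactor time = 1, y_labor = 3.5.
Δz = y_labor·Δb = 3.5 × (-1) = -3.5, so new z* = 334 − 3.5 = 330.5.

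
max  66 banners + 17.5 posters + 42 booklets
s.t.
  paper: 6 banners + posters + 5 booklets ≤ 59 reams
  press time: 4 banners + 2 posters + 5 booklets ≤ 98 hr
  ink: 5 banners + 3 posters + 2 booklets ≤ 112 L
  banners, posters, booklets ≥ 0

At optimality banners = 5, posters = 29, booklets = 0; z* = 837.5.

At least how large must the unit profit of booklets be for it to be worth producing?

48.5

Binding: paper and ink. Non-binding: press time (20 unused).
Since press time is not tight, its dual is 0.
The binding rows give the dual system: 6·y_paper + 5·y_ink = 66 and 1·y_paper + 3·y_ink = 17.5.
This yields shadow prices y_paper = 8.5, y_ink = 3.
booklets enters the basis when its profit ≥ yᵀa₃ = 8.5·5 + 3·2 = 48.5.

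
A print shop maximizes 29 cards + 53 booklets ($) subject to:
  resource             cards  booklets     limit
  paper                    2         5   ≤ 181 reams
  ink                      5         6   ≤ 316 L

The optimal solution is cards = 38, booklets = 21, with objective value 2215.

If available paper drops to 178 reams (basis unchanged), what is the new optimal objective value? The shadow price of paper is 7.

2194

Δb = -3, so new z* = 2215 + (7)·(-3) = 2215 − 21 = 2194.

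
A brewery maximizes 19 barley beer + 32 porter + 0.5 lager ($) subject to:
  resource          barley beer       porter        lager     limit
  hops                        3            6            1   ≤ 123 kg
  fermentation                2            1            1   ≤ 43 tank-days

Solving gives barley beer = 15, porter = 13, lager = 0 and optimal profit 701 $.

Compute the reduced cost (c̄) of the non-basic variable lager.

Both hops and fermentation are binding at x*.
The binding rows give the dual system: 3·y_hops + 2·y_fermentation = 19 and 6·y_hops + 1·y_fermentation = 32.
→ y_hops = 5 and y_fermentation = 2.
Reduced cost of lager: c₃ − yᵀa₃ = 0.5 − (5·1 + 2·1) = 0.5 − 7 = -6.5.

-6.5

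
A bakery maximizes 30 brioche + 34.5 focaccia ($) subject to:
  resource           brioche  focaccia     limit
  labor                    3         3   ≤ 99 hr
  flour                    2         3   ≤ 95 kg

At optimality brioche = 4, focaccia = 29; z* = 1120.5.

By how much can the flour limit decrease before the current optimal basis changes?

Binding constraints: labor, flour. The basis is B = [[3,3],[2,3]] with det 3.
Per unit decrease in flour, x* moves by d = (1, -1).
The basis stays optimal until focaccia reaches 0; allowable decrease = 29 kg.

29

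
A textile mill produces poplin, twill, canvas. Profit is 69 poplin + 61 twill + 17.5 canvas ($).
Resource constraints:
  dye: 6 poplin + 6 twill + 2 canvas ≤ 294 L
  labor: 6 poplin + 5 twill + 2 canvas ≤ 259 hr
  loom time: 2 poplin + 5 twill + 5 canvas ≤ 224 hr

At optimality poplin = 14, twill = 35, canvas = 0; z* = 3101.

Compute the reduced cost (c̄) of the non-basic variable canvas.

Binding: dye and labor. Non-binding: loom time (21 unused).
By complementary slackness, y = 0 for the non-binding constraint.
The binding rows give the dual system: 6·y_dye + 6·y_labor = 69 and 6·y_dye + 5·y_labor = 61.
Solving: y_dye = 3.5, y_labor = 8.
Reduced cost of canvas: c₃ − yᵀa₃ = 17.5 − (3.5·2 + 8·2) = 17.5 − 23 = -5.5.

-5.5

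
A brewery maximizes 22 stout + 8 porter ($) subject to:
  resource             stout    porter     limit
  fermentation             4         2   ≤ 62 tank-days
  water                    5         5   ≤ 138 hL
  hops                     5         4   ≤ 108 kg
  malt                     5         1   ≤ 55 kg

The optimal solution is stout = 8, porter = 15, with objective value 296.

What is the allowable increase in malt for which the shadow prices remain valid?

Binding constraints: fermentation, malt. The basis is B = [[4,2],[5,1]] with det -6.
Per unit increase in malt, x* moves by d = (0.3333, -0.6667).
The basis stays optimal until porter reaches 0; allowable increase = 22.5 kg.

22.5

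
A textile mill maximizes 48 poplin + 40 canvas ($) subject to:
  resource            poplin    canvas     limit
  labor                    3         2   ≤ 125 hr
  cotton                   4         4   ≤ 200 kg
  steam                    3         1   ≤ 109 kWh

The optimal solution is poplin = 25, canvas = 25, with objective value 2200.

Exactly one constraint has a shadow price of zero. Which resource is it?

steam

labor: 125/125 (binding)
cotton: 200/200 (binding)
steam: 100/109 (slack 9)
By complementary slackness, a constraint with positive slack has shadow price 0 → steam.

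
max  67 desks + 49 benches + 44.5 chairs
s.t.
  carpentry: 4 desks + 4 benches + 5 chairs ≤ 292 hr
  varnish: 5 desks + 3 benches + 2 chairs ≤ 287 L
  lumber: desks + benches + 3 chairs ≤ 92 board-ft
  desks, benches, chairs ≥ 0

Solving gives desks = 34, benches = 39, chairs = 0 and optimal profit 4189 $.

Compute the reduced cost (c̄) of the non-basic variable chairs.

At the optimum: carpentry uses 292 of 292 (binding); varnish uses 287 of 287 (binding); lumber uses 73 of 92 (slack = 19).
By complementary slackness, y = 0 for the non-binding constraint.
The binding rows give the dual system: 4·y_carpentry + 5·y_varnish = 67 and 4·y_carpentry + 3·y_varnish = 49.
This yields shadow prices y_carpentry = 5.5, y_varnish = 9.
Reduced cost of chairs: c₃ − yᵀa₃ = 44.5 − (5.5·5 + 9·2) = 44.5 − 45.5 = -1.

-1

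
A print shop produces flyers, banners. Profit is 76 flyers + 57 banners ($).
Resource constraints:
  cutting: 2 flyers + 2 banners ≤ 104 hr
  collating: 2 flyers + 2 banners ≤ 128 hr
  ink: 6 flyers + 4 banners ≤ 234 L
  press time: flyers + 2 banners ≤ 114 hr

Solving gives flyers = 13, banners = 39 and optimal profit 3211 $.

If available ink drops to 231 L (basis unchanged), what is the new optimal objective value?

Check each constraint at x*: cutting 104/104 (tight); collating 104/128 (slack 24); ink 234/234 (tight); press time 91/114 (slack 23).
Slack constraints have shadow price 0 (complementary slackness).
Dual feasibility on the basic columns requires 2·y_cutting + 6·y_ink = 76, 2·y_cutting + 4·y_ink = 57.
This yields shadow prices y_cutting = 9.5, y_ink = 9.5.
Δz = y_ink·Δb = 9.5 × (-3) = -28.5, so new z* = 3211 − 28.5 = 3182.5.

3182.5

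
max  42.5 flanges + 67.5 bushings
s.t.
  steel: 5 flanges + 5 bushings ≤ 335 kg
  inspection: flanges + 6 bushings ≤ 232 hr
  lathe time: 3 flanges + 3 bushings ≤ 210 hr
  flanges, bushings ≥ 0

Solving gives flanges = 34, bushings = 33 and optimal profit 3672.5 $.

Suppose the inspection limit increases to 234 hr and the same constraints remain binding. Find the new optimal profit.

Binding: steel and inspection. Non-binding: lathe time (9 unused).
Since lathe time is not tight, its dual is 0.
From A_Bᵀ y = c: 5·y_steel + 1·y_inspection = 42.5; 5·y_steel + 6·y_inspection = 67.5.
This yields shadow prices y_steel = 7.5, y_inspection = 5.
Δz = y_inspection·Δb = 5 × (2) = 10, so new z* = 3672.5 + 10 = 3682.5.

3682.5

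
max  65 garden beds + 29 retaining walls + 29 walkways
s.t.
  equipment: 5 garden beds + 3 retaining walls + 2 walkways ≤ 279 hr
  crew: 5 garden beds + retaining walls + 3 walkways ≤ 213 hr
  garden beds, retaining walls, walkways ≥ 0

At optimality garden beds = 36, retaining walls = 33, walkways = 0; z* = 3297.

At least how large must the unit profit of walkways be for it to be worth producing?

At the optimum: equipment uses 279 of 279 (binding); crew uses 213 of 213 (binding).
The binding rows give the dual system: 5·y_equipment + 5·y_crew = 65 and 3·y_equipment + 1·y_crew = 29.
→ y_equipment = 8 and y_crew = 5.
walkways enters the basis when its profit ≥ yᵀa₃ = 8·2 + 5·3 = 31.

31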